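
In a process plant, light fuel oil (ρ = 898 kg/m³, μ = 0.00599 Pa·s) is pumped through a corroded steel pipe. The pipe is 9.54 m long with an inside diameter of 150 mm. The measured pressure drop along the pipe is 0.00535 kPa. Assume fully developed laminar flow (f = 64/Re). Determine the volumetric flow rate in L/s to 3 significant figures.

For laminar flow, f = 64/Re with Re = ρVD/μ, so Darcy-Weisbach reduces to ΔP = 32μLV/D². Solving for V: V = ΔP·D²/(32μL) = 5.35·(0.15)²/(32·0.00599·9.54) = 0.06583 m/s.
Check: Re = ρVD/μ = 898·0.06583·0.15/0.00599 = 1480 < 2300, so the laminar assumption holds.
Q = V·A = 0.06583·(π/4·0.15²) = 0.001163 m³/s = 1.16 L/s.

Q ≈ 1.16 L/s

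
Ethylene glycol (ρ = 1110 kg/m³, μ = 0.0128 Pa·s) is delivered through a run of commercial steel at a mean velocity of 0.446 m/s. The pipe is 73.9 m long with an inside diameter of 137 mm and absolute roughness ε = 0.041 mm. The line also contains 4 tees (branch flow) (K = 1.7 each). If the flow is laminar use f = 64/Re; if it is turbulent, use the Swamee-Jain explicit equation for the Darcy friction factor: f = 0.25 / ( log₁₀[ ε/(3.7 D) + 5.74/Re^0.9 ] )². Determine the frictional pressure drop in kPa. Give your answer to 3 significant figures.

Reynolds number Re = ρVD/μ = 1110 · 0.446 · 0.137 / 0.0128 = 5299.
Re > 4000 → turbulent. Relative roughness ε/D = 4.1e-05/0.137 = 0.000299. Swamee-Jain: f = 0.25/(log₁₀[0.000299/3.7 + 5.74/5299^0.9])² = 0.25/(log₁₀[8.09e-05 + 0.00255])² = 0.25/(-2.579)² = 0.03758.
Total minor-loss coefficient ΣK = 4·1.7 = 6.8.
ΔP = [f·L/D + ΣK]·(ρV²/2) = [0.03758·73.9/0.137 + 6.8]·(1110·0.446²/2) = [20.27 + 6.8]·110.4 = 2989 Pa.
ΔP = 2989 Pa = 2.99 kPa.

ΔP ≈ 2.99 kPa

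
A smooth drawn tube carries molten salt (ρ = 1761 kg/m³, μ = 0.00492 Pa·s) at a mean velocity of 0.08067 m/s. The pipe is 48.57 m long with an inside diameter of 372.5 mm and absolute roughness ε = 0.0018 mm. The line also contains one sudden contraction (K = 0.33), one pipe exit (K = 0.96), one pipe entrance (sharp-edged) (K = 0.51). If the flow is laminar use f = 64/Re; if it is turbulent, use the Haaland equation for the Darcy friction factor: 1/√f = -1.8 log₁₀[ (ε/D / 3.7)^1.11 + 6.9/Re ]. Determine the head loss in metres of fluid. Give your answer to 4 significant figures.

Reynolds number Re = ρVD/μ = 1761 · 0.08067 · 0.3725 / 0.00492 = 1.076e+04.
Re > 4000 → turbulent. Relative roughness ε/D = 1.8e-06/0.3725 = 4.83e-06. Haaland: 1/√f = -1.8 log₁₀[(4.83e-06/3.7)^1.11 + 6.9/1.076e+04] = -1.8 log₁₀[2.94e-07 + 0.000642] = 5.747, so f = 0.03028.
Total minor-loss coefficient ΣK = 1·0.33 + 1·0.96 + 1·0.51 = 1.8.
ΔP = [f·L/D + ΣK]·(ρV²/2) = [0.03028·48.57/0.3725 + 1.8]·(1761·0.08067²/2) = [3.948 + 1.8]·5.73 = 32.94 Pa.
Head loss h_f = ΔP/(ρg) = 32.94/(1761·9.81) = 0.001907 m.

h_f ≈ 0.001907 m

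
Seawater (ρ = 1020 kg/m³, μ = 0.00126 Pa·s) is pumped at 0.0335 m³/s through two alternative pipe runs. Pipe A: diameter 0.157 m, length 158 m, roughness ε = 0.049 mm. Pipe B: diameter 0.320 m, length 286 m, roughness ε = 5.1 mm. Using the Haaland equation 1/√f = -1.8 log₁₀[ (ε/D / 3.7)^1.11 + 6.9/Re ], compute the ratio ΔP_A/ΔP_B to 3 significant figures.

Pipe A: V = Q/A = 0.0335/0.01936 = 1.73 m/s; Re = 2.199e+05; ε/D = 0.000312; Haaland → f = 0.0174; ΔP_A = f(L/D)(ρV²/2) = 2.674e+04 Pa.
Pipe B: V = Q/A = 0.0335/0.08042 = 0.4165 m/s; Re = 1.079e+05; ε/D = 0.0159; Haaland → f = 0.04515; ΔP_B = f(L/D)(ρV²/2) = 3571 Pa.
ΔP_A/ΔP_B = 2.674e+04/3571 = 7.49.

ΔP_A/ΔP_B ≈ 7.49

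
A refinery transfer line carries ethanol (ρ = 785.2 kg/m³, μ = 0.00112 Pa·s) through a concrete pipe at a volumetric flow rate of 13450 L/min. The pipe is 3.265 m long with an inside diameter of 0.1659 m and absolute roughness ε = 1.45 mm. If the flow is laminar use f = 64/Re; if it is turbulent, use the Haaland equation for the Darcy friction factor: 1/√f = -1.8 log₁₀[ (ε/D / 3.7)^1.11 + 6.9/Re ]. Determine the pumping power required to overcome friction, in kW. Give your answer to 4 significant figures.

Q = 13450 L/min = 13450/60000 = 0.2242 m³/s.
Cross-sectional area A = πD²/4 = π(0.1659)²/4 = 0.02162 m²; mean velocity V = Q/A = 0.2242/0.02162 = 10.37 m/s.
Reynolds number Re = ρVD/μ = 785.2 · 10.37 · 0.1659 / 0.00112 = 1.206e+06.
Re > 4000 → turbulent. Relative roughness ε/D = 0.00145/0.1659 = 0.00874. Haaland: 1/√f = -1.8 log₁₀[(0.00874/3.7)^1.11 + 6.9/1.206e+06] = -1.8 log₁₀[0.00121 + 5.72e-06] = 5.244, so f = 0.03636.
Darcy-Weisbach: ΔP = f(L/D)(ρV²/2) = 0.03636·(3.265/0.1659)·(785.2·10.37²/2) = 0.03636·19.68·4.222e+04 = 3.021e+04 Pa.
Pumping power P = QΔP = 0.2242·3.021e+04 = 6772.3 W = 6.772 kW.

P ≈ 6.772 kW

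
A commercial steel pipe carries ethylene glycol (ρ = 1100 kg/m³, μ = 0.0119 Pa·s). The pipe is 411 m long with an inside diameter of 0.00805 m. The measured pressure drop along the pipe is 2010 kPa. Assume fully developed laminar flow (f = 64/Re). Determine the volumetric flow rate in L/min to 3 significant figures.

For laminar flow, f = 64/Re with Re = ρVD/μ, so Darcy-Weisbach reduces to ΔP = 32μLV/D². Solving for V: V = ΔP·D²/(32μL) = 2.01e+06·(0.00805)²/(32·0.0119·411) = 0.8322 m/s.
Check: Re = ρVD/μ = 1100·0.8322·0.00805/0.0119 = 619.3 < 2300, so the laminar assumption holds.
Q = V·A = 0.8322·(π/4·0.00805²) = 4.236e-05 m³/s = 2.54 L/min.

Q ≈ 2.54 L/min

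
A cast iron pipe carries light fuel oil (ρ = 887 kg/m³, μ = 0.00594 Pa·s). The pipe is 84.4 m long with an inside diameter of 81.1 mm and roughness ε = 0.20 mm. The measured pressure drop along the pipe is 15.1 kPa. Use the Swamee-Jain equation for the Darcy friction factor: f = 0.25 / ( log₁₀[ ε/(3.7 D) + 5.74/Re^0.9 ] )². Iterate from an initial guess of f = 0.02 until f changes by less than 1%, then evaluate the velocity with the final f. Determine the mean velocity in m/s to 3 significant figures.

V ≈ 0.985 m/s

Rearranging Darcy-Weisbach: V = √(2·ΔP·D/(f·L·ρ)). With ε/D = 0.0002/0.0811 = 0.00247, iterate starting from f = 0.02:
  f = 0.02 → V = √(2·1.51e+04·0.0811/(0.02·84.4·887)) = 1.279 m/s; Re = ρVD/μ = 1.549e+04; f → 0.03222
  f = 0.03222 → V = 1.008 m/s; Re = 1.22e+04; f → 0.0336
  f = 0.0336 → V = 0.9868 m/s; Re = 1.195e+04; f → 0.03373
Converged (Δf/f < 1%). With the final f = 0.03373: V = √(2·1.51e+04·0.0811/(0.03373·84.4·887)) = 0.9849 m/s.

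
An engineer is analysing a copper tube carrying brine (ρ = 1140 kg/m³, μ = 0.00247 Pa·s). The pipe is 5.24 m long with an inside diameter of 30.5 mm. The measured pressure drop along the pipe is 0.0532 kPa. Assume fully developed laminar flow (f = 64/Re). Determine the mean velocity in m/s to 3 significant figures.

For laminar flow, f = 64/Re with Re = ρVD/μ, so Darcy-Weisbach reduces to ΔP = 32μLV/D². Solving for V: V = ΔP·D²/(32μL) = 53.2·(0.0305)²/(32·0.00247·5.24) = 0.1195 m/s.
Check: Re = ρVD/μ = 1140·0.1195·0.0305/0.00247 = 1682 < 2300, so the laminar assumption holds.

V ≈ 0.119 m/s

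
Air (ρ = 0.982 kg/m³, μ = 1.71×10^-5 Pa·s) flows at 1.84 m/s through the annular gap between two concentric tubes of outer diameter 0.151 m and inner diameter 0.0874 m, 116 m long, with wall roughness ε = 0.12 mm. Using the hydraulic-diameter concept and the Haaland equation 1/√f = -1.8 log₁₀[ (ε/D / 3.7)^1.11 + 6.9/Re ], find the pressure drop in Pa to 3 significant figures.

ΔP ≈ 111 Pa

Hydraulic diameter D_h = 4A/P = D_o - D_i = 0.151 - 0.0874 = 0.0636 m.
Re = ρVD_h/μ = 0.982·1.84·0.0636/1.71e-05 = 6720.
ε/D_h = 0.00012/0.0636 = 0.00189; Haaland gives 1/√f = -1.8 log₁₀[0.000221+0.00103] = 5.227, so f = 0.03661.
ΔP = f(L/D_h)(ρV²/2) = 0.03661·116/0.0636·1.662 = 111 Pa.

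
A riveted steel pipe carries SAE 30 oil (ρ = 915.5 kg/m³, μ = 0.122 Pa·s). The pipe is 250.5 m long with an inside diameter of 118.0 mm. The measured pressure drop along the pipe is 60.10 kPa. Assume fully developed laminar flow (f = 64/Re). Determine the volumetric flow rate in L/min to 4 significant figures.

For laminar flow, f = 64/Re with Re = ρVD/μ, so Darcy-Weisbach reduces to ΔP = 32μLV/D². Solving for V: V = ΔP·D²/(32μL) = 6.01e+04·(0.118)²/(32·0.122·250.5) = 0.8557 m/s.
Check: Re = ρVD/μ = 915.5·0.8557·0.118/0.122 = 757.7 < 2300, so the laminar assumption holds.
Q = V·A = 0.8557·(π/4·0.118²) = 0.009358 m³/s = 561.5 L/min.

Q ≈ 561.5 L/min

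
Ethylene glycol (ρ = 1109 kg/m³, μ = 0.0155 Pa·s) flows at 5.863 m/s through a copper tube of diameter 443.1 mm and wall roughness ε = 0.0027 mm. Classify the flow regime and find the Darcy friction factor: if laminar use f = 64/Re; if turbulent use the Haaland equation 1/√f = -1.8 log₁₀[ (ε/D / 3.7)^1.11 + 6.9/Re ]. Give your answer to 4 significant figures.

Re = ρVD/μ = 1109·5.863·0.4431/0.0155 = 1.859e+05.
Re > 4000 → turbulent. ε/D = 2.7e-06/0.4431 = 6.09e-06; Haaland: 1/√f = -1.8 log₁₀[3.81e-07 + 3.71e-05] = 7.967, so f = 0.01576.

f ≈ 0.01576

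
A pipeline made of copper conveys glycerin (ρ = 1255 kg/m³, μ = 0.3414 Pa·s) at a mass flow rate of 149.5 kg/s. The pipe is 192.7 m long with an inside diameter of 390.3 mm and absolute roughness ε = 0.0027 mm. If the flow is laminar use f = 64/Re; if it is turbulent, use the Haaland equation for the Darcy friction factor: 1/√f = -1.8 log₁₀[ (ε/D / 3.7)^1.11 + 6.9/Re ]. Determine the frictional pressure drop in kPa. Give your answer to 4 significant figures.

ΔP ≈ 13.76 kPa

A = πD²/4 = π(0.3903)²/4 = 0.1196 m²; mean velocity V = ṁ/(ρA) = 149.5/(1255 · 0.1196) = 0.9957 m/s.
Reynolds number Re = ρVD/μ = 1255 · 0.9957 · 0.3903 / 0.341 = 1429.
Re < 2300 → laminar flow, so f = 64/Re = 64/1429 = 0.0448 (the turbulent correlation is not needed).
Darcy-Weisbach: ΔP = f(L/D)(ρV²/2) = 0.0448·(192.7/0.3903)·(1255·0.9957²/2) = 0.0448·493.7·622.1 = 1.376e+04 Pa.
ΔP = 1.376e+04 Pa = 13.76 kPa.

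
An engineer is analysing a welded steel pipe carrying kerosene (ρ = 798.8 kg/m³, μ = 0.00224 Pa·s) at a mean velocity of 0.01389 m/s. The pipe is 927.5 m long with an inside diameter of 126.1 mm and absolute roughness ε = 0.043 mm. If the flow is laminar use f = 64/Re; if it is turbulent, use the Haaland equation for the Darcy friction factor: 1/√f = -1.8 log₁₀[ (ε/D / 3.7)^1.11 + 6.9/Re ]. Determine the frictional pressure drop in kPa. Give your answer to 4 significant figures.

ΔP ≈ 0.05807 kPa

Reynolds number Re = ρVD/μ = 798.8 · 0.01389 · 0.1261 / 0.00224 = 624.6.
Re < 2300 → laminar flow, so f = 64/Re = 64/624.6 = 0.1025 (the turbulent correlation is not needed).
Darcy-Weisbach: ΔP = f(L/D)(ρV²/2) = 0.1025·(927.5/0.1261)·(798.8·0.01389²/2) = 0.1025·7355·0.07706 = 58.07 Pa.
ΔP = 58.07 Pa = 0.05807 kPa.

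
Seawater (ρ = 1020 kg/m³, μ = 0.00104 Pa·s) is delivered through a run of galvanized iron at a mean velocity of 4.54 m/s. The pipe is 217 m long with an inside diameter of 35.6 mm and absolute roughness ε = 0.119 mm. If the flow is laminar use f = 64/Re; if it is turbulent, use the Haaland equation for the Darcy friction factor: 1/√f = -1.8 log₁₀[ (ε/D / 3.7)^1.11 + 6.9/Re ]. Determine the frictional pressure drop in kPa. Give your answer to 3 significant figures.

Reynolds number Re = ρVD/μ = 1020 · 4.54 · 0.0356 / 0.00104 = 1.585e+05.
Re > 4000 → turbulent. Relative roughness ε/D = 0.000119/0.0356 = 0.00334. Haaland: 1/√f = -1.8 log₁₀[(0.00334/3.7)^1.11 + 6.9/1.585e+05] = -1.8 log₁₀[0.000418 + 4.35e-05] = 6.005, so f = 0.02773.
Darcy-Weisbach: ΔP = f(L/D)(ρV²/2) = 0.02773·(217/0.0356)·(1020·4.54²/2) = 0.02773·6096·1.051e+04 = 1.777e+06 Pa.
ΔP = 1.777e+06 Pa = 1780 kPa.

ΔP ≈ 1780 kPa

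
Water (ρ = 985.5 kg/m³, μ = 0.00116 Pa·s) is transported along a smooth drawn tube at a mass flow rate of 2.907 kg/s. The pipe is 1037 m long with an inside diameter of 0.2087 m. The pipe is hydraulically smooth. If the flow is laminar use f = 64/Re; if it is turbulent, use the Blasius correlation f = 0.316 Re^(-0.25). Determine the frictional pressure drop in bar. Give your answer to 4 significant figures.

A = πD²/4 = π(0.2087)²/4 = 0.03421 m²; mean velocity V = ṁ/(ρA) = 2.907/(985.5 · 0.03421) = 0.08623 m/s.
Reynolds number Re = ρVD/μ = 985.5 · 0.08623 · 0.2087 / 0.00116 = 1.529e+04.
Re > 4000 → turbulent. Smooth-pipe (Blasius): f = 0.316 Re^(-0.25) = 0.316/(1.529e+04)^0.25 = 0.02842.
Darcy-Weisbach: ΔP = f(L/D)(ρV²/2) = 0.02842·(1037/0.2087)·(985.5·0.08623²/2) = 0.02842·4969·3.664 = 517.3 Pa.
ΔP = 517.3 Pa = 0.005173 bar.

ΔP ≈ 0.005173 bar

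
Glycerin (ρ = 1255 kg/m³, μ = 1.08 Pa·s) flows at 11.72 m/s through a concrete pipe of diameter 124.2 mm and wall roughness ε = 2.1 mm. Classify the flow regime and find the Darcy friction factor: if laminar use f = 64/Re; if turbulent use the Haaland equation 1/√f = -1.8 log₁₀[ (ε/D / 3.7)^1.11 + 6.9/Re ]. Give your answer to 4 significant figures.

Re = ρVD/μ = 1255·11.72·0.1242/1.08 = 1691.
Re < 2300 → laminar, so f = 64/Re = 0.03784 (roughness is irrelevant in laminar flow).

f ≈ 0.03784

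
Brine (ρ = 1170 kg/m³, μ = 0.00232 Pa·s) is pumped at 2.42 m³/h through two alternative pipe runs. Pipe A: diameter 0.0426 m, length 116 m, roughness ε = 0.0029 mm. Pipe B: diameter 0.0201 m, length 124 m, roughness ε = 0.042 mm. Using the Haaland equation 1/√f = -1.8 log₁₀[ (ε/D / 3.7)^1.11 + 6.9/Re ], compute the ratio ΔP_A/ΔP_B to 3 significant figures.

ΔP_A/ΔP_B ≈ 0.0230

Pipe A: V = Q/A = 0.0006722/0.001425 = 0.4716 m/s; Re = 1.013e+04; ε/D = 6.81e-05; Haaland → f = 0.03084; ΔP_A = f(L/D)(ρV²/2) = 1.093e+04 Pa.
Pipe B: V = Q/A = 0.0006722/0.0003173 = 2.119 m/s; Re = 2.147e+04; ε/D = 0.00209; Haaland → f = 0.02932; ΔP_B = f(L/D)(ρV²/2) = 4.749e+05 Pa.
ΔP_A/ΔP_B = 1.093e+04/4.749e+05 = 0.0230.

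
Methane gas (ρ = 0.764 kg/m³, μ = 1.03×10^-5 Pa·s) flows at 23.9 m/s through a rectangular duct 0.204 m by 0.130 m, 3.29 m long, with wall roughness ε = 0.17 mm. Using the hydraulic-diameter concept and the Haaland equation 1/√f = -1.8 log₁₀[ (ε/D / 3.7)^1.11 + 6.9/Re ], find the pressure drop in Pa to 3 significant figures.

Hydraulic diameter D_h = 4A/P = 4·(0.204·0.13)/(2·(0.204+0.13)) = 0.1061/0.668 = 0.1588 m.
Re = ρVD_h/μ = 0.764·23.9·0.1588/1.03e-05 = 2.815e+05.
ε/D_h = 0.00017/0.1588 = 0.00107; Haaland gives 1/√f = -1.8 log₁₀[0.000118+2.45e-05] = 6.923, so f = 0.02087.
ΔP = f(L/D_h)(ρV²/2) = 0.02087·3.29/0.1588·218.2 = 94.33 Pa.

ΔP ≈ 94.3 Pa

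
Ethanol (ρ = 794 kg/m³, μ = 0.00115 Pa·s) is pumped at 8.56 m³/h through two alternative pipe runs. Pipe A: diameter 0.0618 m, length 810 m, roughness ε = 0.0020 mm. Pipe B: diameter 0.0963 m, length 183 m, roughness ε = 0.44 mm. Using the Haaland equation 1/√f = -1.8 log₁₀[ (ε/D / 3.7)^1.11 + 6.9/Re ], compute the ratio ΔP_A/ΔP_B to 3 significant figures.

ΔP_A/ΔP_B ≈ 27.7

Pipe A: V = Q/A = 0.002378/0.003 = 0.7927 m/s; Re = 3.382e+04; ε/D = 3.24e-05; Haaland → f = 0.02273; ΔP_A = f(L/D)(ρV²/2) = 7.431e+04 Pa.
Pipe B: V = Q/A = 0.002378/0.007284 = 0.3265 m/s; Re = 2.171e+04; ε/D = 0.00457; Haaland → f = 0.03337; ΔP_B = f(L/D)(ρV²/2) = 2683 Pa.
ΔP_A/ΔP_B = 7.431e+04/2683 = 27.7.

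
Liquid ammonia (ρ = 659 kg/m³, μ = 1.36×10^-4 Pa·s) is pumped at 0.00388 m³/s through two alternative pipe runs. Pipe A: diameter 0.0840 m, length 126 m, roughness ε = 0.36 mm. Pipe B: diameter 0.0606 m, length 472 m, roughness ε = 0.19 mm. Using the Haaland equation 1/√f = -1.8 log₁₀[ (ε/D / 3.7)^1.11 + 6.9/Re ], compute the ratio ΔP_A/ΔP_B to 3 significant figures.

Pipe A: V = Q/A = 0.00388/0.005542 = 0.7001 m/s; Re = 2.85e+05; ε/D = 0.00429; Haaland → f = 0.02939; ΔP_A = f(L/D)(ρV²/2) = 7121 Pa.
Pipe B: V = Q/A = 0.00388/0.002884 = 1.345 m/s; Re = 3.95e+05; ε/D = 0.00314; Haaland → f = 0.02684; ΔP_B = f(L/D)(ρV²/2) = 1.247e+05 Pa.
ΔP_A/ΔP_B = 7121/1.247e+05 = 0.0571.

ΔP_A/ΔP_B ≈ 0.0571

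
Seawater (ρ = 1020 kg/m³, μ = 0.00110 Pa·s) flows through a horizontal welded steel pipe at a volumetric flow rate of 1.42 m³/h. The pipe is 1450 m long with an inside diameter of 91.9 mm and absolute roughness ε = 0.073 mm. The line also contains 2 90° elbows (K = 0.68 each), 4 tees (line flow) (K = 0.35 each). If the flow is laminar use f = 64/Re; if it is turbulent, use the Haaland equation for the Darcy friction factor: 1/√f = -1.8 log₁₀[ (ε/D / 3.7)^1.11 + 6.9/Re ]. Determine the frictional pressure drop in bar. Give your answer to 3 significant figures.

ΔP ≈ 0.0109 bar

Q = 1.42 m³/h = 1.42/3600 = 0.0003944 m³/s.
Cross-sectional area A = πD²/4 = π(0.0919)²/4 = 0.006633 m²; mean velocity V = Q/A = 0.0003944/0.006633 = 0.05947 m/s.
Reynolds number Re = ρVD/μ = 1020 · 0.05947 · 0.0919 / 0.0011 = 5067.
Re > 4000 → turbulent. Relative roughness ε/D = 7.3e-05/0.0919 = 0.000794. Haaland: 1/√f = -1.8 log₁₀[(0.000794/3.7)^1.11 + 6.9/5067] = -1.8 log₁₀[8.48e-05 + 0.00136] = 5.111, so f = 0.03827.
Total minor-loss coefficient ΣK = 2·0.68 + 4·0.35 = 2.76.
ΔP = [f·L/D + ΣK]·(ρV²/2) = [0.03827·1450/0.0919 + 2.76]·(1020·0.05947²/2) = [603.9 + 2.76]·1.803 = 1094 Pa.
ΔP = 1094 Pa = 0.0109 bar.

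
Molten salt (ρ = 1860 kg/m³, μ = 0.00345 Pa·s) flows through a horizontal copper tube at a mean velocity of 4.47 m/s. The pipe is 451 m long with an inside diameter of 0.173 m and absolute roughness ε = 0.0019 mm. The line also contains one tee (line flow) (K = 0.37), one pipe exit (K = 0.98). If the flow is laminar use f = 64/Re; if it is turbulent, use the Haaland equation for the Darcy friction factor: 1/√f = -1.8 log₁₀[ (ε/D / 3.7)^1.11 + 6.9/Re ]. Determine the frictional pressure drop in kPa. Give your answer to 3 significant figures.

Reynolds number Re = ρVD/μ = 1860 · 4.47 · 0.173 / 0.00345 = 4.169e+05.
Re > 4000 → turbulent. Relative roughness ε/D = 1.9e-06/0.173 = 1.1e-05. Haaland: 1/√f = -1.8 log₁₀[(1.1e-05/3.7)^1.11 + 6.9/4.169e+05] = -1.8 log₁₀[7.32e-07 + 1.66e-05] = 8.572, so f = 0.01361.
Total minor-loss coefficient ΣK = 1·0.37 + 1·0.98 = 1.35.
ΔP = [f·L/D + ΣK]·(ρV²/2) = [0.01361·451/0.173 + 1.35]·(1860·4.47²/2) = [35.48 + 1.35]·1.858e+04 = 6.843e+05 Pa.
ΔP = 6.843e+05 Pa = 684 kPa.

ΔP ≈ 684 kPa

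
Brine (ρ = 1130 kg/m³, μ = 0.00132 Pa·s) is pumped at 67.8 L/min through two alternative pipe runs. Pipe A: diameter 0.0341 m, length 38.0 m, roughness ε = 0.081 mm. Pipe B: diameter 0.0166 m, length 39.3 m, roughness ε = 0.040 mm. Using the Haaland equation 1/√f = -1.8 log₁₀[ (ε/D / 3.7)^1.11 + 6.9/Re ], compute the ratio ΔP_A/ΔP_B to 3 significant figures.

ΔP_A/ΔP_B ≈ 0.0280

Pipe A: V = Q/A = 0.00113/0.0009133 = 1.237 m/s; Re = 3.612e+04; ε/D = 0.00238; Haaland → f = 0.02798; ΔP_A = f(L/D)(ρV²/2) = 2.697e+04 Pa.
Pipe B: V = Q/A = 0.00113/0.0002164 = 5.221 m/s; Re = 7.42e+04; ε/D = 0.00241; Haaland → f = 0.02645; ΔP_B = f(L/D)(ρV²/2) = 9.644e+05 Pa.
ΔP_A/ΔP_B = 2.697e+04/9.644e+05 = 0.0280.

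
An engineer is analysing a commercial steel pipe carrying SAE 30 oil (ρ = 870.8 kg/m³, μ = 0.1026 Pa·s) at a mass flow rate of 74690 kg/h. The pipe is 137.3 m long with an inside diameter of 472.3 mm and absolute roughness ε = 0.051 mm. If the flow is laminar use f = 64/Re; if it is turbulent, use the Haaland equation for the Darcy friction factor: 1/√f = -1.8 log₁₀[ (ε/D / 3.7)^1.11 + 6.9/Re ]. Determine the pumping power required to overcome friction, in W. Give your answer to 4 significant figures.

P ≈ 6.548 W

ṁ = 74690 kg/h = 74690/3600 = 20.75 kg/s.
A = πD²/4 = π(0.4723)²/4 = 0.1752 m²; mean velocity V = ṁ/(ρA) = 20.75/(870.8 · 0.1752) = 0.136 m/s.
Reynolds number Re = ρVD/μ = 870.8 · 0.136 · 0.4723 / 0.103 = 545.1.
Re < 2300 → laminar flow, so f = 64/Re = 64/545.1 = 0.1174 (the turbulent correlation is not needed).
Darcy-Weisbach: ΔP = f(L/D)(ρV²/2) = 0.1174·(137.3/0.4723)·(870.8·0.136²/2) = 0.1174·290.7·8.052 = 274.8 Pa.
Q = ṁ/ρ = 20.75/870.8 = 0.02383 m³/s.
Pumping power P = QΔP = 0.02383·274.8 = 6.5477 W = 6.548 W.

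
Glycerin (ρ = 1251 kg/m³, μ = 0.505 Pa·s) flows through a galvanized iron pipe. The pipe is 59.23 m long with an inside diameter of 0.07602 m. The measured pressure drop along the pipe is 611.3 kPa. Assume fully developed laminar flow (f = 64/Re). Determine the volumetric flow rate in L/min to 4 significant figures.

Q ≈ 1005 L/min

For laminar flow, f = 64/Re with Re = ρVD/μ, so Darcy-Weisbach reduces to ΔP = 32μLV/D². Solving for V: V = ΔP·D²/(32μL) = 6.113e+05·(0.07602)²/(32·0.505·59.23) = 3.691 m/s.
Check: Re = ρVD/μ = 1251·3.691·0.07602/0.505 = 695.1 < 2300, so the laminar assumption holds.
Q = V·A = 3.691·(π/4·0.07602²) = 0.01675 m³/s = 1005 L/min.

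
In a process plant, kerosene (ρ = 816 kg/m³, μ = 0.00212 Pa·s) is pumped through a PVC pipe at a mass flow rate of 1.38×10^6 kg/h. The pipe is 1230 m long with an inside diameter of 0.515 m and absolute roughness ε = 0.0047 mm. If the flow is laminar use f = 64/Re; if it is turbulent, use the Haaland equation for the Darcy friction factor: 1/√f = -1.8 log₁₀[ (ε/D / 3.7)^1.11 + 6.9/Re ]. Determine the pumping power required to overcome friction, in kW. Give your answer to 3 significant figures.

P ≈ 31.3 kW

ṁ = 1.38×10^6 kg/h = 1.38×10^6/3600 = 383.3 kg/s.
A = πD²/4 = π(0.515)²/4 = 0.2083 m²; mean velocity V = ṁ/(ρA) = 383.3/(816 · 0.2083) = 2.255 m/s.
Reynolds number Re = ρVD/μ = 816 · 2.255 · 0.515 / 0.00212 = 4.47e+05.
Re > 4000 → turbulent. Relative roughness ε/D = 4.7e-06/0.515 = 9.13e-06. Haaland: 1/√f = -1.8 log₁₀[(9.13e-06/3.7)^1.11 + 6.9/4.47e+05] = -1.8 log₁₀[5.96e-07 + 1.54e-05] = 8.631, so f = 0.01342.
Darcy-Weisbach: ΔP = f(L/D)(ρV²/2) = 0.01342·(1230/0.515)·(816·2.255²/2) = 0.01342·2388·2075 = 6.653e+04 Pa.
Q = ṁ/ρ = 383.3/816 = 0.4698 m³/s.
Pumping power P = QΔP = 0.4698·6.653e+04 = 31250 W = 31.3 kW.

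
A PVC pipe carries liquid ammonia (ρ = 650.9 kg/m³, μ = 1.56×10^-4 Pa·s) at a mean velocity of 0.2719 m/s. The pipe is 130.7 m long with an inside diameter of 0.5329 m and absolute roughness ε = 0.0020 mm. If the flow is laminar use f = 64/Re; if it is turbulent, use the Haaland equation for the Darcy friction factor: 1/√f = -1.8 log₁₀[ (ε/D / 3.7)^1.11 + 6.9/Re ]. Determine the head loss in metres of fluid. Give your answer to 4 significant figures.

Reynolds number Re = ρVD/μ = 650.9 · 0.2719 · 0.5329 / 0.000156 = 6.046e+05.
Re > 4000 → turbulent. Relative roughness ε/D = 2e-06/0.5329 = 3.75e-06. Haaland: 1/√f = -1.8 log₁₀[(3.75e-06/3.7)^1.11 + 6.9/6.046e+05] = -1.8 log₁₀[2.22e-07 + 1.14e-05] = 8.882, so f = 0.01268.
Darcy-Weisbach: ΔP = f(L/D)(ρV²/2) = 0.01268·(130.7/0.5329)·(650.9·0.2719²/2) = 0.01268·245.3·24.06 = 74.81 Pa.
Head loss h_f = ΔP/(ρg) = 74.81/(650.9·9.81) = 0.01172 m.

h_f ≈ 0.01172 m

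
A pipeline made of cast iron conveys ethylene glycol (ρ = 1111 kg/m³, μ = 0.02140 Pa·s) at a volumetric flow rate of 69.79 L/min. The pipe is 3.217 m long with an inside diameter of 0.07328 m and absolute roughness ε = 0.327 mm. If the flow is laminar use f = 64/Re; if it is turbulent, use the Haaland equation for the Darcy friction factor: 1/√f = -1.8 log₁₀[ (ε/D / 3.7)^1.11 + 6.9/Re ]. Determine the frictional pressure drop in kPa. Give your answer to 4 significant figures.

Q = 69.79 L/min = 69.79/60000 = 0.001163 m³/s.
Cross-sectional area A = πD²/4 = π(0.07328)²/4 = 0.004218 m²; mean velocity V = Q/A = 0.001163/0.004218 = 0.2758 m/s.
Reynolds number Re = ρVD/μ = 1111 · 0.2758 · 0.07328 / 0.0214 = 1049.
Re < 2300 → laminar flow, so f = 64/Re = 64/1049 = 0.061 (the turbulent correlation is not needed).
Darcy-Weisbach: ΔP = f(L/D)(ρV²/2) = 0.061·(3.217/0.07328)·(1111·0.2758²/2) = 0.061·43.9·42.25 = 113.1 Pa.
ΔP = 113.1 Pa = 0.1131 kPa.

ΔP ≈ 0.1131 kPa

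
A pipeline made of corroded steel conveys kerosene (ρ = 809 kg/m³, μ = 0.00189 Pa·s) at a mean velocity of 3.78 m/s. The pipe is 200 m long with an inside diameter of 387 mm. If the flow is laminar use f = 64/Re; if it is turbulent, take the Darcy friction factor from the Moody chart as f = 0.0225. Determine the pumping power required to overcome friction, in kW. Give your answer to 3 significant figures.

Reynolds number Re = ρVD/μ = 809 · 3.78 · 0.387 / 0.00189 = 6.262e+05.
Re > 4000 → turbulent; use the Moody-chart value f = 0.0225.
Darcy-Weisbach: ΔP = f(L/D)(ρV²/2) = 0.0225·(200/0.387)·(809·3.78²/2) = 0.0225·516.8·5780 = 6.721e+04 Pa.
Q = V·A = 3.78·0.1176 = 0.4446 m³/s.
Pumping power P = QΔP = 0.4446·6.721e+04 = 29880 W = 29.9 kW.

P ≈ 29.9 kW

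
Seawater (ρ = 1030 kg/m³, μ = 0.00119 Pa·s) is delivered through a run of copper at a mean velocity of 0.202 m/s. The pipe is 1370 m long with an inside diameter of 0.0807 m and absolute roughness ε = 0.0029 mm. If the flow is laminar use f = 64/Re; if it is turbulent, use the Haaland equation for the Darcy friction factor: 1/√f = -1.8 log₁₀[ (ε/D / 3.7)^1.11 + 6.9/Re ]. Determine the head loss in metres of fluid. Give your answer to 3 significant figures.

Reynolds number Re = ρVD/μ = 1030 · 0.202 · 0.0807 / 0.00119 = 1.411e+04.
Re > 4000 → turbulent. Relative roughness ε/D = 2.9e-06/0.0807 = 3.59e-05. Haaland: 1/√f = -1.8 log₁₀[(3.59e-05/3.7)^1.11 + 6.9/1.411e+04] = -1.8 log₁₀[2.73e-06 + 0.000489] = 5.955, so f = 0.0282.
Darcy-Weisbach: ΔP = f(L/D)(ρV²/2) = 0.0282·(1370/0.0807)·(1030·0.202²/2) = 0.0282·1.698e+04·21.01 = 1.006e+04 Pa.
Head loss h_f = ΔP/(ρg) = 1.006e+04/(1030·9.81) = 0.996 m.

h_f ≈ 0.996 m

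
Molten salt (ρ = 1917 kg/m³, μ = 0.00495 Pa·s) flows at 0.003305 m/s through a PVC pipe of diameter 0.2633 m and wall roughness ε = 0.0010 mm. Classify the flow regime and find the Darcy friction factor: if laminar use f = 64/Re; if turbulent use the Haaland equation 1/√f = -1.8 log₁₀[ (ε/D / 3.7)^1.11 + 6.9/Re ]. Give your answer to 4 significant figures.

Re = ρVD/μ = 1917·0.003305·0.2633/0.00495 = 337.
Re < 2300 → laminar, so f = 64/Re = 0.1899 (roughness is irrelevant in laminar flow).

f ≈ 0.1899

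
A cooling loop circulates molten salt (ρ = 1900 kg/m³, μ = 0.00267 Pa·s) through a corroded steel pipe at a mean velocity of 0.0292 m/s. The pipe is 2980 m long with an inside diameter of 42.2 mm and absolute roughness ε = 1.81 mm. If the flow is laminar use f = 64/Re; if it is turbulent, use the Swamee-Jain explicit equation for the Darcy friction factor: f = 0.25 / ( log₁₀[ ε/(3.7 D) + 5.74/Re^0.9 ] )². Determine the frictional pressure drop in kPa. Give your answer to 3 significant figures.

Reynolds number Re = ρVD/μ = 1900 · 0.0292 · 0.0422 / 0.00267 = 876.9.
Re < 2300 → laminar flow, so f = 64/Re = 64/876.9 = 0.07299 (the turbulent correlation is not needed).
Darcy-Weisbach: ΔP = f(L/D)(ρV²/2) = 0.07299·(2980/0.0422)·(1900·0.0292²/2) = 0.07299·7.062e+04·0.81 = 4175 Pa.
ΔP = 4175 Pa = 4.17 kPa.

ΔP ≈ 4.17 kPa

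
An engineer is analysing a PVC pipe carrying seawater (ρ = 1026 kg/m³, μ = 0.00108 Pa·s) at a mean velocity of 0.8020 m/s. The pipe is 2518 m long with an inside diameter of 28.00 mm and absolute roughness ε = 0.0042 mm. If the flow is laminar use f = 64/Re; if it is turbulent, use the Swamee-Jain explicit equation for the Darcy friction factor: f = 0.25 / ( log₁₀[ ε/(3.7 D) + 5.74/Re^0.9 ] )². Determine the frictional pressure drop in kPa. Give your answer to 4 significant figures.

Reynolds number Re = ρVD/μ = 1026 · 0.802 · 0.028 / 0.00108 = 2.133e+04.
Re > 4000 → turbulent. Relative roughness ε/D = 4.2e-06/0.028 = 0.00015. Swamee-Jain: f = 0.25/(log₁₀[0.00015/3.7 + 5.74/2.133e+04^0.9])² = 0.25/(log₁₀[4.05e-05 + 0.000729])² = 0.25/(-3.114)² = 0.02579.
Darcy-Weisbach: ΔP = f(L/D)(ρV²/2) = 0.02579·(2518/0.028)·(1026·0.802²/2) = 0.02579·8.993e+04·330 = 7.651e+05 Pa.
ΔP = 7.651e+05 Pa = 765.1 kPa.

ΔP ≈ 765.1 kPa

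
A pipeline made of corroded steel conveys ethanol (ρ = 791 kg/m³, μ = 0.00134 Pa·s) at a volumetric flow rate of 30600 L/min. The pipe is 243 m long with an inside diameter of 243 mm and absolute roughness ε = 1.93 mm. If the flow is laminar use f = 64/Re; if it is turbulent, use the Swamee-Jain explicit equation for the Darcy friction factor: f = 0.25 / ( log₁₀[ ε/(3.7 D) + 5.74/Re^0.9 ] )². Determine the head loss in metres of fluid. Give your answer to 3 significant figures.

h_f ≈ 217 m

Q = 30600 L/min = 30600/60000 = 0.51 m³/s.
Cross-sectional area A = πD²/4 = π(0.243)²/4 = 0.04638 m²; mean velocity V = Q/A = 0.51/0.04638 = 11 m/s.
Reynolds number Re = ρVD/μ = 791 · 11 · 0.243 / 0.00134 = 1.577e+06.
Re > 4000 → turbulent. Relative roughness ε/D = 0.00193/0.243 = 0.00794. Swamee-Jain: f = 0.25/(log₁₀[0.00794/3.7 + 5.74/1.577e+06^0.9])² = 0.25/(log₁₀[0.00215 + 1.52e-05])² = 0.25/(-2.665)² = 0.0352.
Darcy-Weisbach: ΔP = f(L/D)(ρV²/2) = 0.0352·(243/0.243)·(791·11²/2) = 0.0352·1000·4.783e+04 = 1.683e+06 Pa.
Head loss h_f = ΔP/(ρg) = 1.683e+06/(791·9.81) = 217 m.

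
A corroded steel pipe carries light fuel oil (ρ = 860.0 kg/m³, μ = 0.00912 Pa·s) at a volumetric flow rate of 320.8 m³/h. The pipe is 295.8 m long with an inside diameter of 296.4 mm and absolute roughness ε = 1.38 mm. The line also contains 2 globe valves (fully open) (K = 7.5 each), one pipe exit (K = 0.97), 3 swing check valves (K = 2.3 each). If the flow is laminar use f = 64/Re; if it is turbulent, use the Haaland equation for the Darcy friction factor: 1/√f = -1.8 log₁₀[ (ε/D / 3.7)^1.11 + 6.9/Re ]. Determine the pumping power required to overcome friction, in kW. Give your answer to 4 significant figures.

Q = 320.8 m³/h = 320.8/3600 = 0.08911 m³/s.
Cross-sectional area A = πD²/4 = π(0.2964)²/4 = 0.069 m²; mean velocity V = Q/A = 0.08911/0.069 = 1.291 m/s.
Reynolds number Re = ρVD/μ = 860 · 1.291 · 0.2964 / 0.00912 = 3.61e+04.
Re > 4000 → turbulent. Relative roughness ε/D = 0.00138/0.2964 = 0.00466. Haaland: 1/√f = -1.8 log₁₀[(0.00466/3.7)^1.11 + 6.9/3.61e+04] = -1.8 log₁₀[0.000604 + 0.000191] = 5.58, so f = 0.03212.
Total minor-loss coefficient ΣK = 2·7.5 + 1·0.97 + 3·2.3 = 22.9.
ΔP = [f·L/D + ΣK]·(ρV²/2) = [0.03212·295.8/0.2964 + 22.9]·(860·1.291²/2) = [32.06 + 22.9]·717.2 = 3.939e+04 Pa.
Pumping power P = QΔP = 0.08911·3.939e+04 = 3510.4 W = 3.510 kW.

P ≈ 3.510 kW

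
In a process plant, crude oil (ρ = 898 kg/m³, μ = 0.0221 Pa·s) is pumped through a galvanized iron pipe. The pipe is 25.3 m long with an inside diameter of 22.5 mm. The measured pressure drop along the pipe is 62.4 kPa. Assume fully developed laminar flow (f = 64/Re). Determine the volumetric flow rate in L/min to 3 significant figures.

Q ≈ 42.1 L/min

For laminar flow, f = 64/Re with Re = ρVD/μ, so Darcy-Weisbach reduces to ΔP = 32μLV/D². Solving for V: V = ΔP·D²/(32μL) = 6.24e+04·(0.0225)²/(32·0.0221·25.3) = 1.766 m/s.
Check: Re = ρVD/μ = 898·1.766·0.0225/0.0221 = 1614 < 2300, so the laminar assumption holds.
Q = V·A = 1.766·(π/4·0.0225²) = 0.000702 m³/s = 42.1 L/min.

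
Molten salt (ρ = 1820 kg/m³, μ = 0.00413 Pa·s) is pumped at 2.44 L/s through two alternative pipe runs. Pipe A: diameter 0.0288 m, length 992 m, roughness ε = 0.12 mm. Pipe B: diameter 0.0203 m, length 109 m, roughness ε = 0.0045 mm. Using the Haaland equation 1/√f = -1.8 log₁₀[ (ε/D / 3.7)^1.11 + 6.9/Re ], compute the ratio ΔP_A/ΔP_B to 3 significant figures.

Pipe A: V = Q/A = 0.00244/0.0006514 = 3.746 m/s; Re = 4.754e+04; ε/D = 0.00417; Haaland → f = 0.03075; ΔP_A = f(L/D)(ρV²/2) = 1.352e+07 Pa.
Pipe B: V = Q/A = 0.00244/0.0003237 = 7.539 m/s; Re = 6.744e+04; ε/D = 0.000222; Haaland → f = 0.02018; ΔP_B = f(L/D)(ρV²/2) = 5.605e+06 Pa.
ΔP_A/ΔP_B = 1.352e+07/5.605e+06 = 2.41.

ΔP_A/ΔP_B ≈ 2.41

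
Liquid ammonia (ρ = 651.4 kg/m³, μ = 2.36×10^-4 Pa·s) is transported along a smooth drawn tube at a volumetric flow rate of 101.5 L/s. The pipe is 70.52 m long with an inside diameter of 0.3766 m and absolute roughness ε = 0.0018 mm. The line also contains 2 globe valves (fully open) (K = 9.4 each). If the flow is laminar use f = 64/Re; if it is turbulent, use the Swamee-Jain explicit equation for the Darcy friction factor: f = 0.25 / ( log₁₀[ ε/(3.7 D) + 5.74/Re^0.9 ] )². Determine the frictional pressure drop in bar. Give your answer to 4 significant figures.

ΔP ≈ 0.05683 bar

Q = 101.5 L/s = 101.5/1000 = 0.1015 m³/s.
Cross-sectional area A = πD²/4 = π(0.3766)²/4 = 0.1114 m²; mean velocity V = Q/A = 0.1015/0.1114 = 0.9112 m/s.
Reynolds number Re = ρVD/μ = 651.4 · 0.9112 · 0.3766 / 0.000236 = 9.472e+05.
Re > 4000 → turbulent. Relative roughness ε/D = 1.8e-06/0.3766 = 4.78e-06. Swamee-Jain: f = 0.25/(log₁₀[4.78e-06/3.7 + 5.74/9.472e+05^0.9])² = 0.25/(log₁₀[1.29e-06 + 2.4e-05])² = 0.25/(-4.597)² = 0.01183.
Total minor-loss coefficient ΣK = 2·9.4 = 18.8.
ΔP = [f·L/D + ΣK]·(ρV²/2) = [0.01183·70.52/0.3766 + 18.8]·(651.4·0.9112²/2) = [2.215 + 18.8]·270.4 = 5683 Pa.
ΔP = 5683 Pa = 0.05683 bar.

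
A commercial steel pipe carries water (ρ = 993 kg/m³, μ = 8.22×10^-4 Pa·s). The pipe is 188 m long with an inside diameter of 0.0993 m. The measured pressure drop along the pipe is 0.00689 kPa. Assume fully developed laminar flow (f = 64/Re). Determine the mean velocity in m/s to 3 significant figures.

V ≈ 0.0137 m/s

For laminar flow, f = 64/Re with Re = ρVD/μ, so Darcy-Weisbach reduces to ΔP = 32μLV/D². Solving for V: V = ΔP·D²/(32μL) = 6.89·(0.0993)²/(32·0.000822·188) = 0.01374 m/s.
Check: Re = ρVD/μ = 993·0.01374·0.0993/0.000822 = 1648 < 2300, so the laminar assumption holds.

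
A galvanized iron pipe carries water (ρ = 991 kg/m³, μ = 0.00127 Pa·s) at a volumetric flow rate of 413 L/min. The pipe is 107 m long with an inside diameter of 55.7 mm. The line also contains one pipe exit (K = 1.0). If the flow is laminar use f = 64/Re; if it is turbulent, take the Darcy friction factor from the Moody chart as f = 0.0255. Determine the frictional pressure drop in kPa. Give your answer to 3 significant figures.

Q = 413 L/min = 413/60000 = 0.006883 m³/s.
Cross-sectional area A = πD²/4 = π(0.0557)²/4 = 0.002437 m²; mean velocity V = Q/A = 0.006883/0.002437 = 2.825 m/s.
Reynolds number Re = ρVD/μ = 991 · 2.825 · 0.0557 / 0.00127 = 1.228e+05.
Re > 4000 → turbulent; use the Moody-chart value f = 0.0255.
Total minor-loss coefficient ΣK = 1·1 = 1.
ΔP = [f·L/D + ΣK]·(ρV²/2) = [0.0255·107/0.0557 + 1]·(991·2.825²/2) = [48.99 + 1]·3954 = 1.976e+05 Pa.
ΔP = 1.976e+05 Pa = 198 kPa.

ΔP ≈ 198 kPa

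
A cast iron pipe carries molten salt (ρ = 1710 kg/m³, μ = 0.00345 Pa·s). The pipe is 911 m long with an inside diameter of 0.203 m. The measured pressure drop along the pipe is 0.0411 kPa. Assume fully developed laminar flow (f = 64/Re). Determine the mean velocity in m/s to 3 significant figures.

For laminar flow, f = 64/Re with Re = ρVD/μ, so Darcy-Weisbach reduces to ΔP = 32μLV/D². Solving for V: V = ΔP·D²/(32μL) = 41.1·(0.203)²/(32·0.00345·911) = 0.01684 m/s.
Check: Re = ρVD/μ = 1710·0.01684·0.203/0.00345 = 1694 < 2300, so the laminar assumption holds.

V ≈ 0.0168 m/s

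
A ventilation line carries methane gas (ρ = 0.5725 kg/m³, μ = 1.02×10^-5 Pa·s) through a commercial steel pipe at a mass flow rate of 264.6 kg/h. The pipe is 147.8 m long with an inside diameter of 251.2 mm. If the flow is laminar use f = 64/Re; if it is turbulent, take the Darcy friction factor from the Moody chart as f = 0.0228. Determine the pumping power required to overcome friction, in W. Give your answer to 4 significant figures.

ṁ = 264.6 kg/h = 264.6/3600 = 0.0735 kg/s.
A = πD²/4 = π(0.2512)²/4 = 0.04956 m²; mean velocity V = ṁ/(ρA) = 0.0735/(0.5725 · 0.04956) = 2.59 m/s.
Reynolds number Re = ρVD/μ = 0.5725 · 2.59 · 0.2512 / 1.02e-05 = 3.652e+04.
Re > 4000 → turbulent; use the Moody-chart value f = 0.0228.
Darcy-Weisbach: ΔP = f(L/D)(ρV²/2) = 0.0228·(147.8/0.2512)·(0.5725·2.59²/2) = 0.0228·588.4·1.921 = 25.77 Pa.
Q = ṁ/ρ = 0.0735/0.5725 = 0.1284 m³/s.
Pumping power P = QΔP = 0.1284·25.77 = 3.3084 W = 3.308 W.

P ≈ 3.308 W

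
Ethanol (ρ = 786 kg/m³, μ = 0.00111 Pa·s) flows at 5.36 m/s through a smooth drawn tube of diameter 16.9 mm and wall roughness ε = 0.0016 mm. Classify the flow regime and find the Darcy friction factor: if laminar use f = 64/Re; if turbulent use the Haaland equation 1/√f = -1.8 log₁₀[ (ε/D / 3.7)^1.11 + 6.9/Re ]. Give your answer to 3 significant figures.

f ≈ 0.0199

Re = ρVD/μ = 786·5.36·0.0169/0.00111 = 6.414e+04.
Re > 4000 → turbulent. ε/D = 1.6e-06/0.0169 = 9.47e-05; Haaland: 1/√f = -1.8 log₁₀[8e-06 + 0.000108] = 7.087, so f = 0.01991.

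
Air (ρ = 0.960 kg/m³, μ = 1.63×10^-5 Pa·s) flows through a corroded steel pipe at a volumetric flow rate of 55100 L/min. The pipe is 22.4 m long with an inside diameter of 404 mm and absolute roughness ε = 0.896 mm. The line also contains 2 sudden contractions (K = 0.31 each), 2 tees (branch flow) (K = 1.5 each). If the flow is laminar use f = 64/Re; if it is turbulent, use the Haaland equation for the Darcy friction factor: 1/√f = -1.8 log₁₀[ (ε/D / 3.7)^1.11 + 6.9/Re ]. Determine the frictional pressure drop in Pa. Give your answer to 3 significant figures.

Q = 55100 L/min = 55100/60000 = 0.9183 m³/s.
Cross-sectional area A = πD²/4 = π(0.404)²/4 = 0.1282 m²; mean velocity V = Q/A = 0.9183/0.1282 = 7.164 m/s.
Reynolds number Re = ρVD/μ = 0.96 · 7.164 · 0.404 / 1.63e-05 = 1.705e+05.
Re > 4000 → turbulent. Relative roughness ε/D = 0.000896/0.404 = 0.00222. Haaland: 1/√f = -1.8 log₁₀[(0.00222/3.7)^1.11 + 6.9/1.705e+05] = -1.8 log₁₀[0.000265 + 4.05e-05] = 6.327, so f = 0.02498.
Total minor-loss coefficient ΣK = 2·0.31 + 2·1.5 = 3.62.
ΔP = [f·L/D + ΣK]·(ρV²/2) = [0.02498·22.4/0.404 + 3.62]·(0.96·7.164²/2) = [1.385 + 3.62]·24.63 = 123.3 Pa.

ΔP ≈ 123 Pa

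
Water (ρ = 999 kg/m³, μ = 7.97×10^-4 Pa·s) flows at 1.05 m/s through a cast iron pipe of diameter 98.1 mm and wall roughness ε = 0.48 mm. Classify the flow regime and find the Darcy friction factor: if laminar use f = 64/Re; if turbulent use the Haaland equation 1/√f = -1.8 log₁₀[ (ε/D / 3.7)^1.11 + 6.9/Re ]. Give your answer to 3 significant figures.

Re = ρVD/μ = 999·1.05·0.0981/0.000797 = 1.291e+05.
Re > 4000 → turbulent. ε/D = 0.00048/0.0981 = 0.00489; Haaland: 1/√f = -1.8 log₁₀[0.000638 + 5.34e-05] = 5.689, so f = 0.0309.

f ≈ 0.0309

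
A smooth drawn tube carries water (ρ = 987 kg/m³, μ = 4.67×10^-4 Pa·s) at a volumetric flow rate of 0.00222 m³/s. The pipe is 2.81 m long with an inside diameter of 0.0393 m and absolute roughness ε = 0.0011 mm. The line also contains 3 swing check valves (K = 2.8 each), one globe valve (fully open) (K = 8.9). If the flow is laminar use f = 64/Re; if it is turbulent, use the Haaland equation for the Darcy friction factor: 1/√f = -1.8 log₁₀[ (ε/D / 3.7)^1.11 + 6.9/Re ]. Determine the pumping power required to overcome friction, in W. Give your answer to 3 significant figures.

P ≈ 67.8 W

Cross-sectional area A = πD²/4 = π(0.0393)²/4 = 0.001213 m²; mean velocity V = Q/A = 0.00222/0.001213 = 1.83 m/s.
Reynolds number Re = ρVD/μ = 987 · 1.83 · 0.0393 / 0.000467 = 1.52e+05.
Re > 4000 → turbulent. Relative roughness ε/D = 1.1e-06/0.0393 = 2.8e-05. Haaland: 1/√f = -1.8 log₁₀[(2.8e-05/3.7)^1.11 + 6.9/1.52e+05] = -1.8 log₁₀[2.07e-06 + 4.54e-05] = 7.783, so f = 0.01651.
Total minor-loss coefficient ΣK = 3·2.8 + 1·8.9 = 17.3.
ΔP = [f·L/D + ΣK]·(ρV²/2) = [0.01651·2.81/0.0393 + 17.3]·(987·1.83²/2) = [1.18 + 17.3]·1653 = 3.055e+04 Pa.
Pumping power P = QΔP = 0.00222·3.055e+04 = 67.81 W = 67.8 W.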